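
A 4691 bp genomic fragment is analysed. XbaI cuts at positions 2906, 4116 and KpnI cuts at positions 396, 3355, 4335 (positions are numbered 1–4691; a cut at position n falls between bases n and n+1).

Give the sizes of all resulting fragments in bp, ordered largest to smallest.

2510, 761, 449, 396, 356, 219 bp

Combined cut positions (sorted): 396, 2906, 3355, 4116, 4335.
Linear molecule, 5 cuts → 6 fragments:
  396 − 0 = 396 bp
  2906 − 396 = 2510 bp
  3355 − 2906 = 449 bp
  4116 − 3355 = 761 bp
  4335 − 4116 = 219 bp
  4691 − 4335 = 356 bp
Sorted largest to smallest: 2510, 761, 449, 396, 356, 219 bp.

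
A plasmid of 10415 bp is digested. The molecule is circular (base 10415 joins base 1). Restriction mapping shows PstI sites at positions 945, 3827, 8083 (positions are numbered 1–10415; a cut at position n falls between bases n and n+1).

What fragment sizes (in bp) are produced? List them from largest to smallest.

Circular molecule, 3 cuts → 3 fragments:
  3827 − 945 = 2882 bp
  8083 − 3827 = 4256 bp
  wrap: 10415 − 8083 + 945 = 3277 bp
Sorted largest to smallest: 4256, 3277, 2882 bp.

4256, 3277, 2882 bp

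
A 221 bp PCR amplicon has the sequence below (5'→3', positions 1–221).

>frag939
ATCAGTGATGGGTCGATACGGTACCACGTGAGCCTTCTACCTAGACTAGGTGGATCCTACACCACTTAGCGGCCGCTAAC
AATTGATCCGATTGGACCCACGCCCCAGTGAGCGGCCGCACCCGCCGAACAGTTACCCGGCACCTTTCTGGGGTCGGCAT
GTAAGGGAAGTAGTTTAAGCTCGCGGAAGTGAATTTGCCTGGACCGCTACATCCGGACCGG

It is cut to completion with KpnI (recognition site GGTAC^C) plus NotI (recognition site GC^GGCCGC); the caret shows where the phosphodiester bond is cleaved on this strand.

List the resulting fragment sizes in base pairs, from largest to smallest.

The KpnI site (GGTACC) starts at position 20.
KpnI cuts after base 5 of each site (before the last base), so after position 24.
NotI sites (GCGGCCGC) start at positions 69, 112.
NotI cuts after base 2 of each site, so after positions 70, 113.
Combined cut positions: 24, 70, 113.
Linear molecule, 3 cuts → 4 fragments:
  1–24 → 24 bp
  25–70 → 46 bp
  71–113 → 43 bp
  114–221 → 108 bp
Sorted largest to smallest: 108, 46, 43, 24 bp.

108, 46, 43, 24 bp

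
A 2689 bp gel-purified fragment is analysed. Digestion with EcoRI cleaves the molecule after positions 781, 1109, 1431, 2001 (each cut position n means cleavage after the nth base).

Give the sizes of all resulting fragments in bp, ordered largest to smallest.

Linear molecule, 4 cuts → 5 fragments:
  781 − 0 = 781 bp
  1109 − 781 = 328 bp
  1431 − 1109 = 322 bp
  2001 − 1431 = 570 bp
  2689 − 2001 = 688 bp
Sorted largest to smallest: 781, 688, 570, 328, 322 bp.

781, 688, 570, 328, 322 bp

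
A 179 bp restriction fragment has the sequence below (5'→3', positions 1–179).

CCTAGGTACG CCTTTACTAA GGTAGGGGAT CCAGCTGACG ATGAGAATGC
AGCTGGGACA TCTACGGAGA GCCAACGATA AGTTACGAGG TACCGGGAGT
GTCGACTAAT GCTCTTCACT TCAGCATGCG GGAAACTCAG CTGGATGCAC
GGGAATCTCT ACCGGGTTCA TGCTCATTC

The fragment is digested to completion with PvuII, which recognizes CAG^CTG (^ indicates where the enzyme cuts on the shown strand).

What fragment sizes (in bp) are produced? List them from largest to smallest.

PvuII sites (CAGCTG) start at positions 32, 50, 138.
PvuII cuts after base 3 of each site, so after positions 34, 52, 140.
Linear molecule, 3 cuts → 4 fragments:
  1–34 → 34 bp
  35–52 → 18 bp
  53–140 → 88 bp
  141–179 → 39 bp
Sorted largest to smallest: 88, 39, 34, 18 bp.

88, 39, 34, 18 bp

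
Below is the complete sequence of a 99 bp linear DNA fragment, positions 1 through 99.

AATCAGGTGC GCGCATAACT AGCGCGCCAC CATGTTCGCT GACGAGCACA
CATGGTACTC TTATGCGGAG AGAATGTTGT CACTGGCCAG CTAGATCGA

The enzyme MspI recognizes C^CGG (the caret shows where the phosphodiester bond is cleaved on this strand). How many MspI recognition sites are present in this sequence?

No occurrence of CCGG is present in the sequence.
MspI does not cut: 0 sites.

0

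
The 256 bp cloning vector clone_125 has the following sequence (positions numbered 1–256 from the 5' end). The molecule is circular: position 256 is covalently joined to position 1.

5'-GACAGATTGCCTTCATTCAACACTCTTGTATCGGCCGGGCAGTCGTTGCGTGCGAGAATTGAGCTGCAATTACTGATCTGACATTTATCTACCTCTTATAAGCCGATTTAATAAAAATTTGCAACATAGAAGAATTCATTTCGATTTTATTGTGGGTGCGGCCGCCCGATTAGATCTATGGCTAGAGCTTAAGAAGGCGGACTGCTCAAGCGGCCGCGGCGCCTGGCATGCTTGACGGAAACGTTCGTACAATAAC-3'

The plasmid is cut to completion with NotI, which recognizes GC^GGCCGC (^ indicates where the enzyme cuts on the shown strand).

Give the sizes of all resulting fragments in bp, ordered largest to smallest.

NotI sites (GCGGCCGC) start at positions 158, 210.
NotI cuts after base 2 of each site, so after positions 159, 211.
Circular molecule, 2 cuts → 2 fragments:
  160–211 → 52 bp
  212–256 then 1–159 → 45 + 159 = 204 bp
Sorted largest to smallest: 204, 52 bp.

204, 52 bp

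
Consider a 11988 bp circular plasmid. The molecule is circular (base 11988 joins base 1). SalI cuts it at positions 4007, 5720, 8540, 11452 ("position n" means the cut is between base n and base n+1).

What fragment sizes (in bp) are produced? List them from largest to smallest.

Circular molecule, 4 cuts → 4 fragments:
  5720 − 4007 = 1713 bp
  8540 − 5720 = 2820 bp
  11452 − 8540 = 2912 bp
  wrap: 11988 − 11452 + 4007 = 4543 bp
Sorted largest to smallest: 4543, 2912, 2820, 1713 bp.

4543, 2912, 2820, 1713 bp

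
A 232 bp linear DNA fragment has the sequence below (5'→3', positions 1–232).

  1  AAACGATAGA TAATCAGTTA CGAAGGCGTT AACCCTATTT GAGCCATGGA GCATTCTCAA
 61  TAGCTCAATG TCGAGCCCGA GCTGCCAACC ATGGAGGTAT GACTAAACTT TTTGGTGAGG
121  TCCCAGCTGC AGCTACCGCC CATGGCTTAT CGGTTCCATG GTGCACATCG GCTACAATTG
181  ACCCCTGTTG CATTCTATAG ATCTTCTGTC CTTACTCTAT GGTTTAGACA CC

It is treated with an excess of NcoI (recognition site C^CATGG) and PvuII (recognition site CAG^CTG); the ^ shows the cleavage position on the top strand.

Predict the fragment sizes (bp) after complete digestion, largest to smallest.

76, 45, 44, 37, 16, 14 bp

NcoI sites (CCATGG) start at positions 44, 89, 140, 156.
NcoI cuts after the first base of each site, so after positions 44, 89, 140, 156.
The PvuII site (CAGCTG) starts at position 124.
PvuII cuts after base 3 of each site, so after position 126.
Combined cut positions: 44, 89, 126, 140, 156.
Linear molecule, 5 cuts → 6 fragments:
  1–44 → 44 bp
  45–89 → 45 bp
  90–126 → 37 bp
  127–140 → 14 bp
  141–156 → 16 bp
  157–232 → 76 bp
Sorted largest to smallest: 76, 45, 44, 37, 16, 14 bp.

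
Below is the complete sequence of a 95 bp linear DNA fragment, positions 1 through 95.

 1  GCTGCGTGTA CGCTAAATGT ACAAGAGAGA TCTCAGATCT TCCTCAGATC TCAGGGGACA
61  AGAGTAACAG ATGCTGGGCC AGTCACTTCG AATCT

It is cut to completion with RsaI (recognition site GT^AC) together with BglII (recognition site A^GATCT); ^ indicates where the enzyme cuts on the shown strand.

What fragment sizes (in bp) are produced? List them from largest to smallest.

49, 11, 11, 9, 8, 7 bp

RsaI sites (GTAC) start at positions 8, 19.
RsaI cuts after base 2 of each site, so after positions 9, 20.
BglII sites (AGATCT) start at positions 28, 35, 46.
BglII cuts after the first base of each site, so after positions 28, 35, 46.
Combined cut positions: 9, 20, 28, 35, 46.
Linear molecule, 5 cuts → 6 fragments:
  1–9 → 9 bp
  10–20 → 11 bp
  21–28 → 8 bp
  29–35 → 7 bp
  36–46 → 11 bp
  47–95 → 49 bp
Sorted largest to smallest: 49, 11, 11, 9, 8, 7 bp.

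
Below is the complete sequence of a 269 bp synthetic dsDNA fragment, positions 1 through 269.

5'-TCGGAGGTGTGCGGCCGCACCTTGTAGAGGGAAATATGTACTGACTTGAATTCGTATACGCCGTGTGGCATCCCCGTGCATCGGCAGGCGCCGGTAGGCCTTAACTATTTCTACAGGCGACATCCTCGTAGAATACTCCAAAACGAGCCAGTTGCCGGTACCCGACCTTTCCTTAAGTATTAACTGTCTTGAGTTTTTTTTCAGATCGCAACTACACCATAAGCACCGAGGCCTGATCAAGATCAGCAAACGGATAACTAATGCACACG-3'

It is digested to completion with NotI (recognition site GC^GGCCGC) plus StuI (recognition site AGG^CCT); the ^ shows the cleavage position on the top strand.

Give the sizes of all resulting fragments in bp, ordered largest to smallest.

133, 86, 38, 12 bp

The NotI site (GCGGCCGC) starts at position 11.
NotI cuts after base 2 of each site, so after position 12.
StuI sites (AGGCCT) start at positions 96, 229.
StuI cuts after base 3 of each site, so after positions 98, 231.
Combined cut positions: 12, 98, 231.
Linear molecule, 3 cuts → 4 fragments:
  1–12 → 12 bp
  13–98 → 86 bp
  99–231 → 133 bp
  232–269 → 38 bp
Sorted largest to smallest: 133, 86, 38, 12 bp.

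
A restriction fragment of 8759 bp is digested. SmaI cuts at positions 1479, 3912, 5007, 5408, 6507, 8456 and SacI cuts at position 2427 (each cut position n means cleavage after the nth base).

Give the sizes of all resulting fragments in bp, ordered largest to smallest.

Combined cut positions (sorted): 1479, 2427, 3912, 5007, 5408, 6507, 8456.
Linear molecule, 7 cuts → 8 fragments:
  1479 − 0 = 1479 bp
  2427 − 1479 = 948 bp
  3912 − 2427 = 1485 bp
  5007 − 3912 = 1095 bp
  5408 − 5007 = 401 bp
  6507 − 5408 = 1099 bp
  8456 − 6507 = 1949 bp
  8759 − 8456 = 303 bp
Sorted largest to smallest: 1949, 1485, 1479, 1099, 1095, 948, 401, 303 bp.

1949, 1485, 1479, 1099, 1095, 948, 401, 303 bp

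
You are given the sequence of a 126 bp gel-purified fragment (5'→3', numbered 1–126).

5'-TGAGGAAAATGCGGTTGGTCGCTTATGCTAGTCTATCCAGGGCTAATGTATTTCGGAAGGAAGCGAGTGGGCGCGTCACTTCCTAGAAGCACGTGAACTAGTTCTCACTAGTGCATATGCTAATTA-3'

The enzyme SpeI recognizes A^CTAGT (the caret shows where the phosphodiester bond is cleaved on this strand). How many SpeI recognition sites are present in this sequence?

ACTAGT occurs starting at positions 97, 107.
SpeI cuts at 2 sites.

2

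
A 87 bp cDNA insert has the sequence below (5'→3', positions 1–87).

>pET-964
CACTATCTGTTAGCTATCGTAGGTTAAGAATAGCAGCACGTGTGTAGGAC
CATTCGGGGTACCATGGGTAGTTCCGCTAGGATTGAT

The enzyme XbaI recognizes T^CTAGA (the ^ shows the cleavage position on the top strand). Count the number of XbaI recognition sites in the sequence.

0

No occurrence of TCTAGA is present in the sequence.
XbaI does not cut: 0 sites.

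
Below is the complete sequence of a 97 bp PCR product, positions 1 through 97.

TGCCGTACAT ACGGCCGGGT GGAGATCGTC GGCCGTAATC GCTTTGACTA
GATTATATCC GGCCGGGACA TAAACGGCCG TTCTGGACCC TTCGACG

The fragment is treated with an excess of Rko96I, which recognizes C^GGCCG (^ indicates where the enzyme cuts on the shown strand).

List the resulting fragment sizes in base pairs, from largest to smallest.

30, 22, 18, 15, 12 bp

Rko96I sites (CGGCCG) start at positions 12, 30, 60, 75.
Rko96I cuts after the first base of each site, so after positions 12, 30, 60, 75.
Linear molecule, 4 cuts → 5 fragments:
  1–12 → 12 bp
  13–30 → 18 bp
  31–60 → 30 bp
  61–75 → 15 bp
  76–97 → 22 bp
Sorted largest to smallest: 30, 22, 18, 15, 12 bp.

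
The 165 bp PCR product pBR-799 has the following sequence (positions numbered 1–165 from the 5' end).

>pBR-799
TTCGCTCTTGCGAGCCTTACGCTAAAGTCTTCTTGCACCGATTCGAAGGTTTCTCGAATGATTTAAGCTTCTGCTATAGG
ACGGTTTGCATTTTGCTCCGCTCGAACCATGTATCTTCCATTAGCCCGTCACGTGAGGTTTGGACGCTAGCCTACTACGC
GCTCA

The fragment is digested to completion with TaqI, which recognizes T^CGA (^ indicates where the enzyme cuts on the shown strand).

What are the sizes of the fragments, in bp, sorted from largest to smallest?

63, 48, 43, 11 bp

TaqI sites (TCGA) start at positions 43, 54, 102.
TaqI cuts after the first base of each site, so after positions 43, 54, 102.
Linear molecule, 3 cuts → 4 fragments:
  1–43 → 43 bp
  44–54 → 11 bp
  55–102 → 48 bp
  103–165 → 63 bp
Sorted largest to smallest: 63, 48, 43, 11 bp.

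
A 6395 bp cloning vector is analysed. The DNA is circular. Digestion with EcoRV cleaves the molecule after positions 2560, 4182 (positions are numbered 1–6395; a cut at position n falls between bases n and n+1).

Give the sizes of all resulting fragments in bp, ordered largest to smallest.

4773, 1622 bp

Circular molecule, 2 cuts → 2 fragments:
  4182 − 2560 = 1622 bp
  wrap: 6395 − 4182 + 2560 = 4773 bp
Sorted largest to smallest: 4773, 1622 bp.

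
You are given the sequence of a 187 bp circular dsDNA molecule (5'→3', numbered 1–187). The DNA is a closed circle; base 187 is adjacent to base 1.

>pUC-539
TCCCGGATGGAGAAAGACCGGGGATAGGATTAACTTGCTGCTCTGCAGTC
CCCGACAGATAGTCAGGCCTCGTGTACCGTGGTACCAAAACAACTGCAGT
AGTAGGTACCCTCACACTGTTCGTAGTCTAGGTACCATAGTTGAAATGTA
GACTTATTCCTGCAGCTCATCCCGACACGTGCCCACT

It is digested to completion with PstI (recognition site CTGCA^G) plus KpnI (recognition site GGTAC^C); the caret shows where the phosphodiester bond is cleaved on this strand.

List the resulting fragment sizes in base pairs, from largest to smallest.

70, 38, 29, 26, 13, 11 bp

PstI sites (CTGCAG) start at positions 43, 94, 160.
PstI cuts after base 5 of each site (before the last base), so after positions 47, 98, 164.
KpnI sites (GGTACC) start at positions 81, 105, 131.
KpnI cuts after base 5 of each site (before the last base), so after positions 85, 109, 135.
Combined cut positions: 47, 85, 98, 109, 135, 164.
Circular molecule, 6 cuts → 6 fragments:
  48–85 → 38 bp
  86–98 → 13 bp
  99–109 → 11 bp
  110–135 → 26 bp
  136–164 → 29 bp
  165–187 then 1–47 → 23 + 47 = 70 bp
Sorted largest to smallest: 70, 38, 29, 26, 13, 11 bp.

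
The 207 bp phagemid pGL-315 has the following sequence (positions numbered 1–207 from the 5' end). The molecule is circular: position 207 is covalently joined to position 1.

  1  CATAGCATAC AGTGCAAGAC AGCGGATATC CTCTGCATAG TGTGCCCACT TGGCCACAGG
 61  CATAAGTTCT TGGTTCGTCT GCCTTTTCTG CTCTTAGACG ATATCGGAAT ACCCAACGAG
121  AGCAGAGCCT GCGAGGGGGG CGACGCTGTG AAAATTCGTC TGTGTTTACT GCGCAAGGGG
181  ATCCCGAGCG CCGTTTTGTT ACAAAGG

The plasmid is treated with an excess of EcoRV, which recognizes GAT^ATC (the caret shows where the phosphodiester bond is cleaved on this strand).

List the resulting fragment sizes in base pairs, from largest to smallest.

EcoRV sites (GATATC) start at positions 25, 100.
EcoRV cuts after base 3 of each site, so after positions 27, 102.
Circular molecule, 2 cuts → 2 fragments:
  28–102 → 75 bp
  103–207 then 1–27 → 105 + 27 = 132 bp
Sorted largest to smallest: 132, 75 bp.

132, 75 bp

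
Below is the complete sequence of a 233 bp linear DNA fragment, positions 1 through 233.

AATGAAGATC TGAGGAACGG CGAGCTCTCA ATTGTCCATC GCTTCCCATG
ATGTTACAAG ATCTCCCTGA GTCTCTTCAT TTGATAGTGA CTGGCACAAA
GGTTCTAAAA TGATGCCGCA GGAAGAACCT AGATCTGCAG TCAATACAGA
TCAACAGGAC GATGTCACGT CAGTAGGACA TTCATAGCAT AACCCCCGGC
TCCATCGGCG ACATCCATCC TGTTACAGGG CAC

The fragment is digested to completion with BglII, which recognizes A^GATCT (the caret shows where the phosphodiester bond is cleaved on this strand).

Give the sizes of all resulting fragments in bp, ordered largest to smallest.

BglII sites (AGATCT) start at positions 6, 59, 131.
BglII cuts after the first base of each site, so after positions 6, 59, 131.
Linear molecule, 3 cuts → 4 fragments:
  1–6 → 6 bp
  7–59 → 53 bp
  60–131 → 72 bp
  132–233 → 102 bp
Sorted largest to smallest: 102, 72, 53, 6 bp.

102, 72, 53, 6 bp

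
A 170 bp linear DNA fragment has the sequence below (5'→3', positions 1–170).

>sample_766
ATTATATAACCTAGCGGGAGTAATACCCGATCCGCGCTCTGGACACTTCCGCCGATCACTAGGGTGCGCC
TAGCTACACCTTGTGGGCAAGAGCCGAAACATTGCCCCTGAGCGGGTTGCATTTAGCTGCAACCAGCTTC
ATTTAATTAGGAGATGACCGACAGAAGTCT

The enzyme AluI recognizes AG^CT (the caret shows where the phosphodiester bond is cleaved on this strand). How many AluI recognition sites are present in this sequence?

AGCT occurs starting at positions 72, 125, 135.
AluI cuts at 3 sites.

3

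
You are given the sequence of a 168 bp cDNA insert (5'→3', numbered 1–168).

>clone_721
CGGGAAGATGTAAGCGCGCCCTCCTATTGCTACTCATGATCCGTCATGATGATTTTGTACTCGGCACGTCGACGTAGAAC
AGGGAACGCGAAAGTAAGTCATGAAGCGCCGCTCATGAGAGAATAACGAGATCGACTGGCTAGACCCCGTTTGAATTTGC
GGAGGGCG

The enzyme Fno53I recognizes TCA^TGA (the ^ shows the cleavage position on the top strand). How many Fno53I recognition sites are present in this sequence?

4

TCATGA occurs starting at positions 34, 44, 99, 113.
Fno53I cuts at 4 sites.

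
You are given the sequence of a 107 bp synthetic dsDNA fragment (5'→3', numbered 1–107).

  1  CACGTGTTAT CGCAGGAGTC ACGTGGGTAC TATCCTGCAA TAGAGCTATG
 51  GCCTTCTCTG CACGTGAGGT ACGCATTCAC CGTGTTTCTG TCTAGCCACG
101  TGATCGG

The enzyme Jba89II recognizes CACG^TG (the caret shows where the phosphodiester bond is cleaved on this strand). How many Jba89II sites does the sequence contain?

CACGTG occurs starting at positions 1, 20, 61, 97.
Jba89II cuts at 4 sites.

4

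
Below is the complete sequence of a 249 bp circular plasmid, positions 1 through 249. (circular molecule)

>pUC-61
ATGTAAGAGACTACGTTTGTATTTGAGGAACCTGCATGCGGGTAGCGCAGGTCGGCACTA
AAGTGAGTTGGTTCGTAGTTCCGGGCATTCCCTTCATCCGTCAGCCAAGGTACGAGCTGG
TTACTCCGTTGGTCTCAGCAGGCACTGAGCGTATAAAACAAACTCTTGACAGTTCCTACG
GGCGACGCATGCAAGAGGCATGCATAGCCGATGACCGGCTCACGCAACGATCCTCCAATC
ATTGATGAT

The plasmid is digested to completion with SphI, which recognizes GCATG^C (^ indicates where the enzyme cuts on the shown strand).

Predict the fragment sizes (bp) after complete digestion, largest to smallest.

SphI sites (GCATGC) start at positions 34, 187, 198.
SphI cuts after base 5 of each site (before the last base), so after positions 38, 191, 202.
Circular molecule, 3 cuts → 3 fragments:
  39–191 → 153 bp
  192–202 → 11 bp
  203–249 then 1–38 → 47 + 38 = 85 bp
Sorted largest to smallest: 153, 85, 11 bp.

153, 85, 11 bp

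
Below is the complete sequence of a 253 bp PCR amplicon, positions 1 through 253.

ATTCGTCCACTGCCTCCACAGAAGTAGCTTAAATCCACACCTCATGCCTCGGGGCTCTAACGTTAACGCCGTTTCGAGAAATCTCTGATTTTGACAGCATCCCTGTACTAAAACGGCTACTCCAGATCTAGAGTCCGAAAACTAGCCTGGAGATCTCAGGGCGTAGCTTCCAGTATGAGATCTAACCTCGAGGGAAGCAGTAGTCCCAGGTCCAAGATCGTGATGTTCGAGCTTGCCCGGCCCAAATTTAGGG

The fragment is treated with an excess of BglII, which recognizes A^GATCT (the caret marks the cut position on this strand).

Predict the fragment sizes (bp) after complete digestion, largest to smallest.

BglII sites (AGATCT) start at positions 124, 151, 178.
BglII cuts after the first base of each site, so after positions 124, 151, 178.
Linear molecule, 3 cuts → 4 fragments:
  1–124 → 124 bp
  125–151 → 27 bp
  152–178 → 27 bp
  179–253 → 75 bp
Sorted largest to smallest: 124, 75, 27, 27 bp.

124, 75, 27, 27 bp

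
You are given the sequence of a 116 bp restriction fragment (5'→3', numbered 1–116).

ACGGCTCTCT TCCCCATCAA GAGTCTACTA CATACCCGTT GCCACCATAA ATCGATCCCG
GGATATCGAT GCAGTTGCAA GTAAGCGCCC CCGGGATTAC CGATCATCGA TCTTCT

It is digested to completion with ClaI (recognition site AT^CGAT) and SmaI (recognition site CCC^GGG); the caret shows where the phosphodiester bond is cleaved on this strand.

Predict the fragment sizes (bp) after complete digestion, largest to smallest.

ClaI sites (ATCGAT) start at positions 51, 65, 106.
ClaI cuts after base 2 of each site, so after positions 52, 66, 107.
SmaI sites (CCCGGG) start at positions 57, 90.
SmaI cuts after base 3 of each site, so after positions 59, 92.
Combined cut positions: 52, 59, 66, 92, 107.
Linear molecule, 5 cuts → 6 fragments:
  1–52 → 52 bp
  53–59 → 7 bp
  60–66 → 7 bp
  67–92 → 26 bp
  93–107 → 15 bp
  108–116 → 9 bp
Sorted largest to smallest: 52, 26, 15, 9, 7, 7 bp.

52, 26, 15, 9, 7, 7 bp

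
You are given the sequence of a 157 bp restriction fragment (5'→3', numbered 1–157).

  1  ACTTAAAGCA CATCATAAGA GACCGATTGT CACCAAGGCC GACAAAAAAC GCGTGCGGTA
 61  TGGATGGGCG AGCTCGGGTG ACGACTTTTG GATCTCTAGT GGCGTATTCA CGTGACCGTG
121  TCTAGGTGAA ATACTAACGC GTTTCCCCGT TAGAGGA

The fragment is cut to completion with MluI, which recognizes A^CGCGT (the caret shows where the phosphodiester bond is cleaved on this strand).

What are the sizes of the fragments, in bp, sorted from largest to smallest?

MluI sites (ACGCGT) start at positions 49, 137.
MluI cuts after the first base of each site, so after positions 49, 137.
Linear molecule, 2 cuts → 3 fragments:
  1–49 → 49 bp
  50–137 → 88 bp
  138–157 → 20 bp
Sorted largest to smallest: 88, 49, 20 bp.

88, 49, 20 bp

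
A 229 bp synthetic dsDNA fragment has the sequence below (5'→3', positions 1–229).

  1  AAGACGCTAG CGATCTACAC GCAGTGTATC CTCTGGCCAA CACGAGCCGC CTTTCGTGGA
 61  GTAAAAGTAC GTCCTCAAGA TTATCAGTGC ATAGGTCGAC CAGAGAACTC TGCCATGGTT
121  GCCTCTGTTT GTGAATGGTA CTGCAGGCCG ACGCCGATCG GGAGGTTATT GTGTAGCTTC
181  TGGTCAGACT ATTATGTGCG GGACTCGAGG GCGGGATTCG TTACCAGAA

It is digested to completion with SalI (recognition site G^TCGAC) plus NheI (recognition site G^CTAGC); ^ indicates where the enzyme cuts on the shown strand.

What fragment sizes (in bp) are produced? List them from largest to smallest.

The SalI site (GTCGAC) starts at position 95.
SalI cuts after the first base of each site, so after position 95.
The NheI site (GCTAGC) starts at position 6.
NheI cuts after the first base of each site, so after position 6.
Combined cut positions: 6, 95.
Linear molecule, 2 cuts → 3 fragments:
  1–6 → 6 bp
  7–95 → 89 bp
  96–229 → 134 bp
Sorted largest to smallest: 134, 89, 6 bp.

134, 89, 6 bp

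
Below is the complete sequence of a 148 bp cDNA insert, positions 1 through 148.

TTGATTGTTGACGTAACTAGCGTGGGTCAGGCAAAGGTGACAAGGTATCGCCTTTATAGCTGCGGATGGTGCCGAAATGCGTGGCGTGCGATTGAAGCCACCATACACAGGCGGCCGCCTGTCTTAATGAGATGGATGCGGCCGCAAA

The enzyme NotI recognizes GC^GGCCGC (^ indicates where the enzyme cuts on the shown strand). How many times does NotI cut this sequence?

2

GCGGCCGC occurs starting at positions 111, 138.
NotI cuts at 2 sites.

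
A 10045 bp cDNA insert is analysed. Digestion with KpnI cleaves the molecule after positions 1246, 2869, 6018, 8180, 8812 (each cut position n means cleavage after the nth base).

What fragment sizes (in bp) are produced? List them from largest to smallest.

3149, 2162, 1623, 1246, 1233, 632 bp

Linear molecule, 5 cuts → 6 fragments:
  1246 − 0 = 1246 bp
  2869 − 1246 = 1623 bp
  6018 − 2869 = 3149 bp
  8180 − 6018 = 2162 bp
  8812 − 8180 = 632 bp
  10045 − 8812 = 1233 bp
Sorted largest to smallest: 3149, 2162, 1623, 1246, 1233, 632 bp.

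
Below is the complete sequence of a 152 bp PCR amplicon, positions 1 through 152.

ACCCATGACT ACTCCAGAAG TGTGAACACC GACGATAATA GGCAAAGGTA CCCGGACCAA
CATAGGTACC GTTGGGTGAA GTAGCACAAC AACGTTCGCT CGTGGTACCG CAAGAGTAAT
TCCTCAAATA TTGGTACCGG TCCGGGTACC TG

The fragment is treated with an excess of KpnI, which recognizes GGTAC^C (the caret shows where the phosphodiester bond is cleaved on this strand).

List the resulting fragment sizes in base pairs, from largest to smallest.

KpnI sites (GGTACC) start at positions 47, 65, 104, 133, 145.
KpnI cuts after base 5 of each site (before the last base), so after positions 51, 69, 108, 137, 149.
Linear molecule, 5 cuts → 6 fragments:
  1–51 → 51 bp
  52–69 → 18 bp
  70–108 → 39 bp
  109–137 → 29 bp
  138–149 → 12 bp
  150–152 → 3 bp
Sorted largest to smallest: 51, 39, 29, 18, 12, 3 bp.

51, 39, 29, 18, 12, 3 bp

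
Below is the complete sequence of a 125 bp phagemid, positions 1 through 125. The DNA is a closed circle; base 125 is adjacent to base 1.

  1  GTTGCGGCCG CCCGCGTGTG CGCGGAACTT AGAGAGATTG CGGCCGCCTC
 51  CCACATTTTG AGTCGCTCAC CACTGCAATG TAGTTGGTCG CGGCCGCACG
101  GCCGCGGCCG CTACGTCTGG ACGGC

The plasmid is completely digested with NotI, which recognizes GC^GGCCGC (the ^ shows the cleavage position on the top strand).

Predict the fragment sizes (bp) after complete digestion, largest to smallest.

50, 36, 25, 14 bp

NotI sites (GCGGCCGC) start at positions 4, 40, 90, 104.
NotI cuts after base 2 of each site, so after positions 5, 41, 91, 105.
Circular molecule, 4 cuts → 4 fragments:
  6–41 → 36 bp
  42–91 → 50 bp
  92–105 → 14 bp
  106–125 then 1–5 → 20 + 5 = 25 bp
Sorted largest to smallest: 50, 36, 25, 14 bp.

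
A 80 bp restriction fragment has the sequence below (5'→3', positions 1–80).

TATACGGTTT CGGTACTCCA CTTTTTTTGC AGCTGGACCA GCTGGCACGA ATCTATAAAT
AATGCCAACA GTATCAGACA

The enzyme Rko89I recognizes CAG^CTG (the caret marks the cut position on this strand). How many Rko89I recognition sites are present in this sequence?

CAGCTG occurs starting at positions 30, 39.
Rko89I cuts at 2 sites.

2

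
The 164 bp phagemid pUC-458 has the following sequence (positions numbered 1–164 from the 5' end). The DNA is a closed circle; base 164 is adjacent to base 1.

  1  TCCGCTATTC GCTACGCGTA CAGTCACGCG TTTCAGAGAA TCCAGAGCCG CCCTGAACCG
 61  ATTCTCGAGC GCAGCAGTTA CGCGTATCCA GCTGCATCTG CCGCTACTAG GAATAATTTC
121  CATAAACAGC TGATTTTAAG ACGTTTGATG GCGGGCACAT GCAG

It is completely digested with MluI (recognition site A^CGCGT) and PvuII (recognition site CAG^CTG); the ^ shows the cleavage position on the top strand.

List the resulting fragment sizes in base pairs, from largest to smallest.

MluI sites (ACGCGT) start at positions 14, 26, 80.
MluI cuts after the first base of each site, so after positions 14, 26, 80.
PvuII sites (CAGCTG) start at positions 89, 127.
PvuII cuts after base 3 of each site, so after positions 91, 129.
Combined cut positions: 14, 26, 80, 91, 129.
Circular molecule, 5 cuts → 5 fragments:
  15–26 → 12 bp
  27–80 → 54 bp
  81–91 → 11 bp
  92–129 → 38 bp
  130–164 then 1–14 → 35 + 14 = 49 bp
Sorted largest to smallest: 54, 49, 38, 12, 11 bp.

54, 49, 38, 12, 11 bp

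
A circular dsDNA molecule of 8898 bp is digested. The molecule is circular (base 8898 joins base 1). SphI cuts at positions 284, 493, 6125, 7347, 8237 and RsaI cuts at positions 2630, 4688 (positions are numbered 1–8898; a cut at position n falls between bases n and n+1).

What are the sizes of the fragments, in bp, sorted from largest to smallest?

2137, 2058, 1437, 1222, 945, 890, 209 bp

Combined cut positions (sorted): 284, 493, 2630, 4688, 6125, 7347, 8237.
Circular molecule, 7 cuts → 7 fragments:
  493 − 284 = 209 bp
  2630 − 493 = 2137 bp
  4688 − 2630 = 2058 bp
  6125 − 4688 = 1437 bp
  7347 − 6125 = 1222 bp
  8237 − 7347 = 890 bp
  wrap: 8898 − 8237 + 284 = 945 bp
Sorted largest to smallest: 2137, 2058, 1437, 1222, 945, 890, 209 bp.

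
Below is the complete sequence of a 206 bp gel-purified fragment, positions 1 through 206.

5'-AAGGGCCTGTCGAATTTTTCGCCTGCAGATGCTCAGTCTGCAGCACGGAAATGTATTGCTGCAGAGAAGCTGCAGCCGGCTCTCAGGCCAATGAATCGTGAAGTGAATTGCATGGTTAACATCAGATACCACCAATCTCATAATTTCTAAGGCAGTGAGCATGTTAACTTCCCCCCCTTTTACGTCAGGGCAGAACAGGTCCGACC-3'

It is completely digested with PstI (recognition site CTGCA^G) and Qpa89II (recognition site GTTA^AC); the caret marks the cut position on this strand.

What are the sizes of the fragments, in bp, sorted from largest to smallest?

48, 44, 40, 27, 21, 15, 11 bp

PstI sites (CTGCAG) start at positions 23, 38, 59, 70.
PstI cuts after base 5 of each site (before the last base), so after positions 27, 42, 63, 74.
Qpa89II sites (GTTAAC) start at positions 115, 163.
Qpa89II cuts after base 4 of each site, so after positions 118, 166.
Combined cut positions: 27, 42, 63, 74, 118, 166.
Linear molecule, 6 cuts → 7 fragments:
  1–27 → 27 bp
  28–42 → 15 bp
  43–63 → 21 bp
  64–74 → 11 bp
  75–118 → 44 bp
  119–166 → 48 bp
  167–206 → 40 bp
Sorted largest to smallest: 48, 44, 40, 27, 21, 15, 11 bp.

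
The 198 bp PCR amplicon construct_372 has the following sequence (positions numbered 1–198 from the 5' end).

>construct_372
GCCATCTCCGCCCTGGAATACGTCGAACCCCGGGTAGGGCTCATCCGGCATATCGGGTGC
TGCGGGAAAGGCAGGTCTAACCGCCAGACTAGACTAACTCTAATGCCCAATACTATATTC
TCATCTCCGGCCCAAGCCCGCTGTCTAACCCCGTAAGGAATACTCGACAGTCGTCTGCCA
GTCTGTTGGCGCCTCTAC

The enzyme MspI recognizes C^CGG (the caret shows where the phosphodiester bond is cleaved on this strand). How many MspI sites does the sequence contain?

3

CCGG occurs starting at positions 30, 45, 127.
MspI cuts at 3 sites.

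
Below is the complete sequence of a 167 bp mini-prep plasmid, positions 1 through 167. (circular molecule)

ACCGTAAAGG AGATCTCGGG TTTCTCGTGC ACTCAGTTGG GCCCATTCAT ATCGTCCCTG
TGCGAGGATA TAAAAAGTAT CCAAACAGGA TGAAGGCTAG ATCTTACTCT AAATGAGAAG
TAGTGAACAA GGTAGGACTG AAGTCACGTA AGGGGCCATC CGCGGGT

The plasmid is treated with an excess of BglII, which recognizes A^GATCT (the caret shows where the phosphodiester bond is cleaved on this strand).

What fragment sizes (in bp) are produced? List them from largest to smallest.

BglII sites (AGATCT) start at positions 11, 99.
BglII cuts after the first base of each site, so after positions 11, 99.
Circular molecule, 2 cuts → 2 fragments:
  12–99 → 88 bp
  100–167 then 1–11 → 68 + 11 = 79 bp
Sorted largest to smallest: 88, 79 bp.

88, 79 bp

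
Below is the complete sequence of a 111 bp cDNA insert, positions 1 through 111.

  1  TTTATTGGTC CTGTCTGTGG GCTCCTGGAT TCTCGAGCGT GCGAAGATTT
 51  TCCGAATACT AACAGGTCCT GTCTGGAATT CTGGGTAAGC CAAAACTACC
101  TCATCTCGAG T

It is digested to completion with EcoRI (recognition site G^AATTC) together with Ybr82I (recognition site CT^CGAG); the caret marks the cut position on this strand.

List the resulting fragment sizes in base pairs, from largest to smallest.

The EcoRI site (GAATTC) starts at position 76.
EcoRI cuts after the first base of each site, so after position 76.
Ybr82I sites (CTCGAG) start at positions 32, 105.
Ybr82I cuts after base 2 of each site, so after positions 33, 106.
Combined cut positions: 33, 76, 106.
Linear molecule, 3 cuts → 4 fragments:
  1–33 → 33 bp
  34–76 → 43 bp
  77–106 → 30 bp
  107–111 → 5 bp
Sorted largest to smallest: 43, 33, 30, 5 bp.

43, 33, 30, 5 bp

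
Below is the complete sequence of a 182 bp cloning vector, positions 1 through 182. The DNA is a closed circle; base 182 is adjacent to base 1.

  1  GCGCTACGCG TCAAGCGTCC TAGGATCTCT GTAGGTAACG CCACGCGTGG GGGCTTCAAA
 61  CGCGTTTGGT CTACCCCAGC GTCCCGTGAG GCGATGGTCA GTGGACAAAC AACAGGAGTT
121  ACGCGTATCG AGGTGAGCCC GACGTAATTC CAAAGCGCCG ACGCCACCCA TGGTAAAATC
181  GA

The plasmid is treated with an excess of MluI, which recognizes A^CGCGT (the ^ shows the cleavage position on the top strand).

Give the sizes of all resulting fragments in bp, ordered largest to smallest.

67, 61, 37, 17 bp

MluI sites (ACGCGT) start at positions 6, 43, 60, 121.
MluI cuts after the first base of each site, so after positions 6, 43, 60, 121.
Circular molecule, 4 cuts → 4 fragments:
  7–43 → 37 bp
  44–60 → 17 bp
  61–121 → 61 bp
  122–182 then 1–6 → 61 + 6 = 67 bp
Sorted largest to smallest: 67, 61, 37, 17 bp.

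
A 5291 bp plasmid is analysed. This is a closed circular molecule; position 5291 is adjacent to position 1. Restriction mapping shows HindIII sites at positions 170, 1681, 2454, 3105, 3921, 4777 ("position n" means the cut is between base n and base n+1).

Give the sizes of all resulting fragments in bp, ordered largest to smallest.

1511, 856, 816, 773, 684, 651 bp

Circular molecule, 6 cuts → 6 fragments:
  1681 − 170 = 1511 bp
  2454 − 1681 = 773 bp
  3105 − 2454 = 651 bp
  3921 − 3105 = 816 bp
  4777 − 3921 = 856 bp
  wrap: 5291 − 4777 + 170 = 684 bp
Sorted largest to smallest: 1511, 856, 816, 773, 684, 651 bp.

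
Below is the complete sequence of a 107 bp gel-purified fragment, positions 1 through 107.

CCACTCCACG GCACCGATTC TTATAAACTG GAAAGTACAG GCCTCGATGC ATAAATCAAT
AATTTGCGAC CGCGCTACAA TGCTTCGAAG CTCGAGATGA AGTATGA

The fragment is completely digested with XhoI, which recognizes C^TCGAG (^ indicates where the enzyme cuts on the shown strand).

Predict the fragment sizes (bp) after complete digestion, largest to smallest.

91, 16 bp

The XhoI site (CTCGAG) starts at position 91.
XhoI cuts after the first base of each site, so after position 91.
Linear molecule, 1 cut → 2 fragments:
  1–91 → 91 bp
  92–107 → 16 bp
Sorted largest to smallest: 91, 16 bp.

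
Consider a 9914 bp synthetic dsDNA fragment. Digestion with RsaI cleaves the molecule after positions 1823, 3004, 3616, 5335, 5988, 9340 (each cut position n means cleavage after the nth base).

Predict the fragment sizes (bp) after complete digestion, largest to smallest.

3352, 1823, 1719, 1181, 653, 612, 574 bp

Linear molecule, 6 cuts → 7 fragments:
  1823 − 0 = 1823 bp
  3004 − 1823 = 1181 bp
  3616 − 3004 = 612 bp
  5335 − 3616 = 1719 bp
  5988 − 5335 = 653 bp
  9340 − 5988 = 3352 bp
  9914 − 9340 = 574 bp
Sorted largest to smallest: 3352, 1823, 1719, 1181, 653, 612, 574 bp.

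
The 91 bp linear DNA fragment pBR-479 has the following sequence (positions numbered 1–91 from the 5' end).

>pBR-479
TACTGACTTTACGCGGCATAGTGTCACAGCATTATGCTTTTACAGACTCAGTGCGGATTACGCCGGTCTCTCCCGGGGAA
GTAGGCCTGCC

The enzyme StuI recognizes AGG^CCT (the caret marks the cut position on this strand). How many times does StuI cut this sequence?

1

AGGCCT occurs starting at position 83.
StuI cuts at 1 site.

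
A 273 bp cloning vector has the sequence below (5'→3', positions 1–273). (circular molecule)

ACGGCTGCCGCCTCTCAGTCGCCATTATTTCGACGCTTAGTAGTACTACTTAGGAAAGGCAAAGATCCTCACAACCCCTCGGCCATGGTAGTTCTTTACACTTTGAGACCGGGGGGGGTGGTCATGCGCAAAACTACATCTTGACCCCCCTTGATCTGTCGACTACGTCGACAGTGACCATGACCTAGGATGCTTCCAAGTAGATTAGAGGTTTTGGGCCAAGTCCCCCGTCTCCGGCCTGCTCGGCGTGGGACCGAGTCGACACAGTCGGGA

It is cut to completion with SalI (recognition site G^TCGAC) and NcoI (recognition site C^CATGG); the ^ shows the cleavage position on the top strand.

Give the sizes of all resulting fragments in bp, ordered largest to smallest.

SalI sites (GTCGAC) start at positions 158, 167, 258.
SalI cuts after the first base of each site, so after positions 158, 167, 258.
The NcoI site (CCATGG) starts at position 83.
NcoI cuts after the first base of each site, so after position 83.
Combined cut positions: 83, 158, 167, 258.
Circular molecule, 4 cuts → 4 fragments:
  84–158 → 75 bp
  159–167 → 9 bp
  168–258 → 91 bp
  259–273 then 1–83 → 15 + 83 = 98 bp
Sorted largest to smallest: 98, 91, 75, 9 bp.

98, 91, 75, 9 bp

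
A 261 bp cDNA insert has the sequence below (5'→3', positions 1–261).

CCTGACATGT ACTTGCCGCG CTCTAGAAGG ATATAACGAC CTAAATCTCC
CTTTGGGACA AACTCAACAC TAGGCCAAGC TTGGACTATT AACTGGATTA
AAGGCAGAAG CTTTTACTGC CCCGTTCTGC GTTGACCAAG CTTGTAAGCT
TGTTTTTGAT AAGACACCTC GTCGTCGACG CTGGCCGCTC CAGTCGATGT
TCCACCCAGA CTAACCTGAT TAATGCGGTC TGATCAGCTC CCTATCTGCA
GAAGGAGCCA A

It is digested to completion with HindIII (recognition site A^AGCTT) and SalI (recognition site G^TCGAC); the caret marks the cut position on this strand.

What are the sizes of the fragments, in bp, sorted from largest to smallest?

87, 77, 31, 30, 28, 8 bp

HindIII sites (AAGCTT) start at positions 77, 108, 138, 146.
HindIII cuts after the first base of each site, so after positions 77, 108, 138, 146.
The SalI site (GTCGAC) starts at position 174.
SalI cuts after the first base of each site, so after position 174.
Combined cut positions: 77, 108, 138, 146, 174.
Linear molecule, 5 cuts → 6 fragments:
  1–77 → 77 bp
  78–108 → 31 bp
  109–138 → 30 bp
  139–146 → 8 bp
  147–174 → 28 bp
  175–261 → 87 bp
Sorted largest to smallest: 87, 77, 31, 30, 28, 8 bp.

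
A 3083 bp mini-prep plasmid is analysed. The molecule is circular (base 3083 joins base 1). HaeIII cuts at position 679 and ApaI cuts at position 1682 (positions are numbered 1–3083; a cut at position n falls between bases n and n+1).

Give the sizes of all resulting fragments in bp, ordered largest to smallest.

Combined cut positions (sorted): 679, 1682.
Circular molecule, 2 cuts → 2 fragments:
  1682 − 679 = 1003 bp
  wrap: 3083 − 1682 + 679 = 2080 bp
Sorted largest to smallest: 2080, 1003 bp.

2080, 1003 bp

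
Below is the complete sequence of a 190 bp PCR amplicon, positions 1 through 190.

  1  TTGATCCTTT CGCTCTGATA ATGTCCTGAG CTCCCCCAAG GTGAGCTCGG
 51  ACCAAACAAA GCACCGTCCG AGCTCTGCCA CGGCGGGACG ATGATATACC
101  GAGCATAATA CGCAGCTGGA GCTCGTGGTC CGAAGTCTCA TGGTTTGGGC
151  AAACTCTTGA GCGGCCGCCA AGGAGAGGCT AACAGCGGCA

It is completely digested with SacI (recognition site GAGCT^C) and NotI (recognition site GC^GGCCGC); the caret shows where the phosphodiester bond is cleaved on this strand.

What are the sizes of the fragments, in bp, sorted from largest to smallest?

SacI sites (GAGCTC) start at positions 28, 43, 70, 119.
SacI cuts after base 5 of each site (before the last base), so after positions 32, 47, 74, 123.
The NotI site (GCGGCCGC) starts at position 161.
NotI cuts after base 2 of each site, so after position 162.
Combined cut positions: 32, 47, 74, 123, 162.
Linear molecule, 5 cuts → 6 fragments:
  1–32 → 32 bp
  33–47 → 15 bp
  48–74 → 27 bp
  75–123 → 49 bp
  124–162 → 39 bp
  163–190 → 28 bp
Sorted largest to smallest: 49, 39, 32, 28, 27, 15 bp.

49, 39, 32, 28, 27, 15 bp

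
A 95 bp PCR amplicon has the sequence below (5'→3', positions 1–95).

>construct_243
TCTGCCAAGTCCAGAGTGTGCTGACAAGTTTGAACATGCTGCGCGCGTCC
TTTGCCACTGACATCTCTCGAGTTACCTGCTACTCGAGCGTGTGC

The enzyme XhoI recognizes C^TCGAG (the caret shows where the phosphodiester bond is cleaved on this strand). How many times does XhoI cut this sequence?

2

CTCGAG occurs starting at positions 67, 83.
XhoI cuts at 2 sites.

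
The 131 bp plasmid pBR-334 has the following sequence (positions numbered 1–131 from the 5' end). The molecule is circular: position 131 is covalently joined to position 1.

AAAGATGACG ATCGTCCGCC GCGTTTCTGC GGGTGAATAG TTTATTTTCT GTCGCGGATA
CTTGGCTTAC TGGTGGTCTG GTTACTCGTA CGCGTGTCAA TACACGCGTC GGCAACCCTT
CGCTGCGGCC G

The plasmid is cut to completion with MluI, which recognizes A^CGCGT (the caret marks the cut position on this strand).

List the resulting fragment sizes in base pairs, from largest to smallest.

117, 14 bp

MluI sites (ACGCGT) start at positions 90, 104.
MluI cuts after the first base of each site, so after positions 90, 104.
Circular molecule, 2 cuts → 2 fragments:
  91–104 → 14 bp
  105–131 then 1–90 → 27 + 90 = 117 bp
Sorted largest to smallest: 117, 14 bp.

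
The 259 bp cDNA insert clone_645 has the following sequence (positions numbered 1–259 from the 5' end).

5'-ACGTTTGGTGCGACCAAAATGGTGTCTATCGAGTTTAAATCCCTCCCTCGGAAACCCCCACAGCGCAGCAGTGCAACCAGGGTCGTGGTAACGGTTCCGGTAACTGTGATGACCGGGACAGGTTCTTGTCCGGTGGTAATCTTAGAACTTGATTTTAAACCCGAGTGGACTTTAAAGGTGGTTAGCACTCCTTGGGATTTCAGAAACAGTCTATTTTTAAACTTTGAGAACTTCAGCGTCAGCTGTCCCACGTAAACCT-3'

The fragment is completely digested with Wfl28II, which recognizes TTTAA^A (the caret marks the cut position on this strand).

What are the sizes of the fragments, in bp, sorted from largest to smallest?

Wfl28II sites (TTTAAA) start at positions 34, 154, 171, 216.
Wfl28II cuts after base 5 of each site (before the last base), so after positions 38, 158, 175, 220.
Linear molecule, 4 cuts → 5 fragments:
  1–38 → 38 bp
  39–158 → 120 bp
  159–175 → 17 bp
  176–220 → 45 bp
  221–259 → 39 bp
Sorted largest to smallest: 120, 45, 39, 38, 17 bp.

120, 45, 39, 38, 17 bp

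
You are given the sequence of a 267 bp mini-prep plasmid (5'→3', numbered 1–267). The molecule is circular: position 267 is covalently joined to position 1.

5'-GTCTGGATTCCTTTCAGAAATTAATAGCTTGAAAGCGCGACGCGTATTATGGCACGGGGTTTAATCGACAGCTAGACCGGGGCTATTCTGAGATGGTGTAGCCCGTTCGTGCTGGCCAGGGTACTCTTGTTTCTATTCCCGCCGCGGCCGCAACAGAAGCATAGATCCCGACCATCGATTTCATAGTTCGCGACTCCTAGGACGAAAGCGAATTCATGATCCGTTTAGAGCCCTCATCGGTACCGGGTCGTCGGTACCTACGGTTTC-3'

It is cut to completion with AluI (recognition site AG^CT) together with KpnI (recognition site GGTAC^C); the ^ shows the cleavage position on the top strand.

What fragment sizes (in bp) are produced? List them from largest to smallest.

AluI sites (AGCT) start at positions 26, 70.
AluI cuts after base 2 of each site, so after positions 27, 71.
KpnI sites (GGTACC) start at positions 239, 253.
KpnI cuts after base 5 of each site (before the last base), so after positions 243, 257.
Combined cut positions: 27, 71, 243, 257.
Circular molecule, 4 cuts → 4 fragments:
  28–71 → 44 bp
  72–243 → 172 bp
  244–257 → 14 bp
  258–267 then 1–27 → 10 + 27 = 37 bp
Sorted largest to smallest: 172, 44, 37, 14 bp.

172, 44, 37, 14 bp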